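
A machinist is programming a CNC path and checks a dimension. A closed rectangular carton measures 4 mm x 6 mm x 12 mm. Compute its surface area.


Shape: rectangular prism
l = 4 mm, w = 6 mm, h = 12 mm
Formula: SA = 2(lw + lh + wh)
lw = 24, lh = 48, wh = 72
lw + lh + wh = 144
SA = 2 * 144
SA = 288
288 mm^2


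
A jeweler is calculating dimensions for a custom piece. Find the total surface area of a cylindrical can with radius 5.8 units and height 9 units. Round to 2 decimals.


Shape: closed cylinder
Radius r = 5.8 units, Height h = 9 units
Formula: SA = 2*pi*r^2 + 2*pi*r*h = 2*pi*r*(r + h)
r + h = 14.8
2 * r * (r + h) = 2 * 5.8 * 14.8 = 171.68
SA = 171.68 * pi
SA = 539.35
539.35 units^2


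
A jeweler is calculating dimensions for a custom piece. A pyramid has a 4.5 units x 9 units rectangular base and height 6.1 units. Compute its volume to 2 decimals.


Shape: rectangular pyramid
Base: 4.5 units x 9 units, Height h = 6.1 units
Formula: V = (1/3) * base_area * h
base_area = 4.5 * 9 = 40.5
base_area * h = 40.5 * 6.1 = 247.05
V = 247.05 / 3
V = 82.35
82.35 units^3


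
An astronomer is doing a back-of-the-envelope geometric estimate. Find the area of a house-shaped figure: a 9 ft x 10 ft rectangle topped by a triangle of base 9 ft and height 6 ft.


Composite shape: rectangle + triangle
Rectangle area = 9 * 10 = 90
Triangle area = 0.5 * 9 * 6 = 27
Total = 90 + 27
Total = 117
117 ft^2


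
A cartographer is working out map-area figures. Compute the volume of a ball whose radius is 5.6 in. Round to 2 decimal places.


Shape: sphere
Radius r = 5.6 in
Formula: V = (4/3) * pi * r^3
r^3 = 175.616
(4/3) * 175.616 = 234.154667
V = 234.154667 * pi
V = 735.62
735.62 in^3


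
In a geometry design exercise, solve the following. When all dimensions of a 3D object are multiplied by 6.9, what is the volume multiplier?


Linear scale factor k = 6.9
Rule: under a linear scaling by k, volumes scale by k^3.
k^3 = 6.9 * 6.9 * 6.9
k^3 = 47.61 * 6.9
k^3 = 328.509
Volume scales by a factor of 328.509.
328.509 (dimensionless)


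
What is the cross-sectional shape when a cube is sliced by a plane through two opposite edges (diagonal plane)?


Solid: cube
Cutting plane: through two opposite edges (diagonal plane)
Visualize the intersection of the plane with the solid's surface.
The boundary of the cut region is a rectangle.
rectangle


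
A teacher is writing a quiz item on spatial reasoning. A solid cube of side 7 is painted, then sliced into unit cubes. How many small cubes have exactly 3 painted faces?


Large cube: 7 x 7 x 7, cut into unit cubes.
Cubes with 3 painted faces are at the corners. A cube always has 8 corners.
Count = 8
8 unit cubes


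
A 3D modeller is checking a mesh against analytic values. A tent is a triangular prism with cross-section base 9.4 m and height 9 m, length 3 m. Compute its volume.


Shape: triangular prism
Triangle base = 9.4 m, triangle height = 9 m, prism length L = 3 m
Formula: V = (1/2 * b * h_tri) * L
Cross-section area = 0.5 * 9.4 * 9 = 42.3
V = 42.3 * 3
V = 126.9
126.9 m^3


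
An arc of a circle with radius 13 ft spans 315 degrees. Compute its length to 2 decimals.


Shape: circular arc
Radius r = 13 ft, Angle = 315 degrees
Formula: L = (angle/360) * 2 * pi * r
2 * pi * r = 26 * pi
L = (315/360) * 26 * pi
L = 22.75 * pi
L = 71.47
71.47 ft


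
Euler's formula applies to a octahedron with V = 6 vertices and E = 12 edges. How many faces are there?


Polyhedron: octahedron
Euler's formula for convex polyhedra: V - E + F = 2
Given: V = 6 vertices and E = 12 edges
Solve for F:
F = 2 + E - V = 2 + 12 - 6 = 8
8 faces


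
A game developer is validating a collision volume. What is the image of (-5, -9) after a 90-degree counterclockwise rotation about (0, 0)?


Transformation: rotation about the origin
Original point: (-5, -9)
Rule for 90 deg counterclockwise: (x, y) -> (-y, x)
Apply: (-5, -9) -> (9, -5)
(9, -5)


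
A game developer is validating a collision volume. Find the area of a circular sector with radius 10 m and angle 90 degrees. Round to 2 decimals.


Shape: circular sector
Radius r = 10 m, Angle = 90 degrees
Formula: A = (angle/360) * pi * r^2
r^2 = 100
Fraction of circle = 90/360
A = (90/360) * pi * 100
A = 25 * pi
A = 78.54
78.54 m^2


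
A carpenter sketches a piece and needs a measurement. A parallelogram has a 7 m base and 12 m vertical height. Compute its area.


Shape: parallelogram
Base b = 7 m, Height h = 12 m
Formula: A = b * h
A = 7 * 12
A = 84
84 m^2


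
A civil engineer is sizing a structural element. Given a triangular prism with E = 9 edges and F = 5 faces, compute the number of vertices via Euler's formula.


Polyhedron: triangular prism
Euler's formula for convex polyhedra: V - E + F = 2
Given: E = 9 edges and F = 5 faces
Solve for V:
V = 2 + E - F = 2 + 9 - 5 = 6
6 vertices


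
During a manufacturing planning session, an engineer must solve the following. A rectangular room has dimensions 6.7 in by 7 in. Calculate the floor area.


Shape: rectangle
Length l = 6.7 in, Width w = 7 in
Formula: A = l * w
A = 6.7 * 7
A = 46.9
46.9 in^2


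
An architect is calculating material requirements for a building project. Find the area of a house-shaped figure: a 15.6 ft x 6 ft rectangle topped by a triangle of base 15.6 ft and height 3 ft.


Composite shape: rectangle + triangle
Rectangle area = 15.6 * 6 = 93.6
Triangle area = 0.5 * 15.6 * 3 = 23.4
Total = 93.6 + 23.4
Total = 117
117 ft^2


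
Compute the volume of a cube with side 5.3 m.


Shape: cube
Side s = 5.3 m
Formula: V = s^3
V = 5.3 * 5.3 * 5.3
V = 28.09 * 5.3
V = 148.877
148.877 m^3


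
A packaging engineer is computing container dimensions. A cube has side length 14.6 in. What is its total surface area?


Shape: cube
Side s = 14.6 in
A cube has 6 square faces.
Formula: SA = 6 * s^2
s^2 = 213.16
SA = 6 * 213.16
SA = 1278.96
1278.96 in^2


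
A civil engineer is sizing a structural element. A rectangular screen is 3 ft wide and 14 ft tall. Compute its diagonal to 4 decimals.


Shape: rectangle (diagonal via Pythagoras)
Sides: 3 ft and 14 ft
Formula: d = sqrt(l^2 + w^2)
l^2 = 9, w^2 = 196
l^2 + w^2 = 205
d = sqrt(205)
d = 14.3178
14.3178 ft


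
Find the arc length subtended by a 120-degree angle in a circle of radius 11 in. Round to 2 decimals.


Shape: circular arc
Radius r = 11 in, Angle = 120 degrees
Formula: L = (angle/360) * 2 * pi * r
2 * pi * r = 22 * pi
L = (120/360) * 22 * pi
L = 7.333333 * pi
L = 23.04
23.04 in


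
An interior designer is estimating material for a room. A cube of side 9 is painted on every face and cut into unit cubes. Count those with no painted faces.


Large cube: 9 x 9 x 9, cut into unit cubes.
n = 9, so n - 2 = 7
Unpainted cubes form the interior (n - 2)^3 block.
(n - 2)^3 = 7^3 = 343
343 unit cubes


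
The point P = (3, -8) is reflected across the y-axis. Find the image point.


Transformation: reflection
Original point: (3, -8)
Rule for reflection over the y-axis: (x, y) -> (-x, y)
Apply: (3, -8) -> (-3, -8)
(-3, -8)


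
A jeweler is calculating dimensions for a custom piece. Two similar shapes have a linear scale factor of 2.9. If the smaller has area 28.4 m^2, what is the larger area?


Linear scale factor k = 2.9
Original area = 28.4 m^2
Rule: under a linear scaling by k, areas scale by k^2.
k^2 = 2.9^2 = 8.41
New area = 28.4 * 8.41
New area = 238.844
238.844 m^2


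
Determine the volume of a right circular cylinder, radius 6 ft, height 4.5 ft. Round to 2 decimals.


Shape: cylinder
Radius r = 6 ft, Height h = 4.5 ft
Formula: V = pi * r^2 * h
r^2 = 36
V = pi * 36 * 4.5
V = 162 * pi
V = 508.94
508.94 ft^3


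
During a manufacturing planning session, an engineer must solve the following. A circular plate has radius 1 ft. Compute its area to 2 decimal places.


Shape: circle
Radius r = 1 ft
Formula: A = pi * r^2
r^2 = 1^2 = 1
A = pi * 1
A = 3.14
3.14 ft^2


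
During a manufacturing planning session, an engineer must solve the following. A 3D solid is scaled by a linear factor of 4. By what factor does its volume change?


Linear scale factor k = 4
Rule: under a linear scaling by k, volumes scale by k^3.
k^3 = 4 * 4 * 4
k^3 = 16 * 4
k^3 = 64
Volume scales by a factor of 64.
64 (dimensionless)


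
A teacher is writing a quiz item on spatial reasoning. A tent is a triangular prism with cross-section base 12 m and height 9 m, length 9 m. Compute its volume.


Shape: triangular prism
Triangle base = 12 m, triangle height = 9 m, prism length L = 9 m
Formula: V = (1/2 * b * h_tri) * L
Cross-section area = 0.5 * 12 * 9 = 54
V = 54 * 9
V = 486
486 m^3


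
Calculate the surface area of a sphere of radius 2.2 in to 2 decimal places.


Shape: sphere
Radius r = 2.2 in
Formula: SA = 4 * pi * r^2
r^2 = 4.84
SA = 4 * pi * 4.84
SA = 19.36 * pi
SA = 60.82
60.82 in^2


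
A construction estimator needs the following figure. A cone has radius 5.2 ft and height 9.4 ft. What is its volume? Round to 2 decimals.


Shape: cone
Radius r = 5.2 ft, Height h = 9.4 ft
Formula: V = (1/3) * pi * r^2 * h
r^2 = 27.04
pi * r^2 * h = pi * 27.04 * 9.4 = 254.176 * pi
V = 254.176 * pi / 3
V = 266.17
266.17 ft^3


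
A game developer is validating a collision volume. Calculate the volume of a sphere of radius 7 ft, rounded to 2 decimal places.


Shape: sphere
Radius r = 7 ft
Formula: V = (4/3) * pi * r^3
r^3 = 343
(4/3) * 343 = 457.333333
V = 457.333333 * pi
V = 1436.76
1436.76 ft^3


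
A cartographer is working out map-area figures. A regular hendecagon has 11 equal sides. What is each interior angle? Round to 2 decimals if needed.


Shape: regular hendecagon (11 sides)
Formula: interior angle = (n - 2) * 180 / n
(n - 2) = 9
(n - 2) * 180 = 1620
angle = 1620 / 11
angle = 147.27
147.27 degrees


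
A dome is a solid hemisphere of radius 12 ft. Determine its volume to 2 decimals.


Shape: hemisphere (half of a sphere)
Radius r = 12 ft
Formula: V = (1/2) * (4/3) * pi * r^3 = (2/3) * pi * r^3
r^3 = 1728
(2/3) * 1728 = 1152
V = 1152 * pi
V = 3619.11
3619.11 ft^3


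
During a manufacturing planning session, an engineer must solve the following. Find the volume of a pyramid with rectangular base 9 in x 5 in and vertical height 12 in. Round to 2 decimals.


Shape: rectangular pyramid
Base: 9 in x 5 in, Height h = 12 in
Formula: V = (1/3) * base_area * h
base_area = 9 * 5 = 45
base_area * h = 45 * 12 = 540
V = 540 / 3
V = 180
180 in^3


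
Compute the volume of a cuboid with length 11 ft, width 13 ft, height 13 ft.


Shape: rectangular prism
l = 11 ft, w = 13 ft, h = 13 ft
Formula: V = l * w * h
V = 11 * 13 * 13
V = 143 * 13
V = 1859
1859 ft^3


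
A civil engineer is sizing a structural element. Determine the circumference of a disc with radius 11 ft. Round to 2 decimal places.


Shape: circle
Radius r = 11 ft
Formula: C = 2 * pi * r
C = 2 * pi * 11
C = 22 * pi
C = 69.12
69.12 ft


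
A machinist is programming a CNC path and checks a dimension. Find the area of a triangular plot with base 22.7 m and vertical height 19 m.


Shape: triangle
Base b = 22.7 m, Height h = 19 m
Formula: A = (1/2) * b * h
A = 0.5 * 22.7 * 19
A = 0.5 * 431.3
A = 215.65
215.65 m^2


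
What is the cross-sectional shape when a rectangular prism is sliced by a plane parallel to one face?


Solid: rectangular prism
Cutting plane: parallel to one face
Visualize the intersection of the plane with the solid's surface.
The boundary of the cut region is a rectangle.
rectangle


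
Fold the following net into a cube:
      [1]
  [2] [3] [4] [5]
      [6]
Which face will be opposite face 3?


Net: cross layout. Take square 3 as the base (bottom).
Fold the four squares in the horizontal row up around 3: 2 -> left, 4 -> right, 5 wraps to the top.
Fold 1 and 6 up from 3: 1 -> back, 6 -> front.
Opposite pairs are therefore: (1, 6), (2, 4), (3, 5).
Face 3 is opposite face 5.
face 5


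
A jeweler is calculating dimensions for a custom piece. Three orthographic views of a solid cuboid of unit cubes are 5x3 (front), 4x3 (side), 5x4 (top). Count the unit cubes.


Orthographic views of a solid rectangular block:
Front view 5 x 3 -> length = 5, height = 3
Side view 4 x 3 -> width = 4, height = 3 (consistent)
Top view 5 x 4 -> confirms length = 5, width = 4
The block is 5 x 4 x 3.
Total unit cubes = 5 * 4 * 3 = 60
60 unit cubes


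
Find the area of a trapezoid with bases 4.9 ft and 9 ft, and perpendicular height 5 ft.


Shape: trapezoid
Parallel sides a = 4.9 ft, b = 9 ft; Height h = 5 ft
Formula: A = (a + b) * h / 2
a + b = 4.9 + 9 = 13.9
A = 13.9 * 5 / 2
A = 69.5 / 2
A = 34.75
34.75 ft^2


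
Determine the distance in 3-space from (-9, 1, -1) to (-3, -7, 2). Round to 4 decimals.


3D distance between two points
P1 = (-9, 1, -1), P2 = (-3, -7, 2)
Formula: d = sqrt((x2-x1)^2 + (y2-y1)^2 + (z2-z1)^2)
dx = -3 - -9 = 6
dy = -7 - 1 = -8
dz = 2 - -1 = 3
dx^2 + dy^2 + dz^2 = 36 + 64 + 9 = 109
d = sqrt(109)
d = 10.4403
10.4403 units


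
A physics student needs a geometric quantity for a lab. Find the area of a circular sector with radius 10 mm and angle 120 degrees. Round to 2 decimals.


Shape: circular sector
Radius r = 10 mm, Angle = 120 degrees
Formula: A = (angle/360) * pi * r^2
r^2 = 100
Fraction of circle = 120/360
A = (120/360) * pi * 100
A = 33.333333 * pi
A = 104.72
104.72 mm^2


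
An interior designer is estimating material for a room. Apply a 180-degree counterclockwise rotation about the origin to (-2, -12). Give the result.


Transformation: rotation about the origin
Original point: (-2, -12)
Rule for 180 deg: (x, y) -> (-x, -y)
Apply: (-2, -12) -> (2, 12)
(2, 12)


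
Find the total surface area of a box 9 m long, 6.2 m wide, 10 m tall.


Shape: rectangular prism
l = 9 m, w = 6.2 m, h = 10 m
Formula: SA = 2(lw + lh + wh)
lw = 55.8, lh = 90, wh = 62
lw + lh + wh = 207.8
SA = 2 * 207.8
SA = 415.6
415.6 m^2


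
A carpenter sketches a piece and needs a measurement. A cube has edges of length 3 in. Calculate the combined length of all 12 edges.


Shape: cube
Side s = 3 in
A cube has 12 edges, all equal.
Formula: total edge length = 12 * s
Total = 12 * 3
Total = 36
36 in


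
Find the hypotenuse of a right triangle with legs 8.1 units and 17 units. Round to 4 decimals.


Shape: right triangle
Legs a = 8.1 units, b = 17 units
Formula: c = sqrt(a^2 + b^2)
a^2 = 65.61, b^2 = 289
a^2 + b^2 = 354.61
c = sqrt(354.61)
c = 18.8311
18.8311 units


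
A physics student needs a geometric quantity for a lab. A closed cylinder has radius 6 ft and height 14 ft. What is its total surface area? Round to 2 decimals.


Shape: closed cylinder
Radius r = 6 ft, Height h = 14 ft
Formula: SA = 2*pi*r^2 + 2*pi*r*h = 2*pi*r*(r + h)
r + h = 20
2 * r * (r + h) = 2 * 6 * 20 = 240
SA = 240 * pi
SA = 753.98
753.98 ft^2


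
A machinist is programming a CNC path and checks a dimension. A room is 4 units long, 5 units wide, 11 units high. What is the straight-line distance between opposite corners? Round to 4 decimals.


Shape: rectangular box (space diagonal)
l = 4 units, w = 5 units, h = 11 units
Visualize: the diagonal of the base, then a right triangle with that diagonal and the height.
Formula: d = sqrt(l^2 + w^2 + h^2)
l^2 + w^2 + h^2 = 16 + 25 + 121 = 162
d = sqrt(162)
d = 12.7279
12.7279 units


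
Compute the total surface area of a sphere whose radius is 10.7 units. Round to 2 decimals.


Shape: sphere
Radius r = 10.7 units
Formula: SA = 4 * pi * r^2
r^2 = 114.49
SA = 4 * pi * 114.49
SA = 457.96 * pi
SA = 1438.72
1438.72 units^2


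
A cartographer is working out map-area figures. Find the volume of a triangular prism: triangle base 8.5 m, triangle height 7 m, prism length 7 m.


Shape: triangular prism
Triangle base = 8.5 m, triangle height = 7 m, prism length L = 7 m
Formula: V = (1/2 * b * h_tri) * L
Cross-section area = 0.5 * 8.5 * 7 = 29.75
V = 29.75 * 7
V = 208.25
208.25 m^3


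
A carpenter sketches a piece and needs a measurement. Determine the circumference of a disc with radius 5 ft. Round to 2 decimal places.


Shape: circle
Radius r = 5 ft
Formula: C = 2 * pi * r
C = 2 * pi * 5
C = 10 * pi
C = 31.42
31.42 ft


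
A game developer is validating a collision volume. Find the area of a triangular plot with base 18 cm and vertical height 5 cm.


Shape: triangle
Base b = 18 cm, Height h = 5 cm
Formula: A = (1/2) * b * h
A = 0.5 * 18 * 5
A = 0.5 * 90
A = 45
45 cm^2


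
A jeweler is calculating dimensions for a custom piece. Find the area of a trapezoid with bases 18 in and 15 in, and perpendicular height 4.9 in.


Shape: trapezoid
Parallel sides a = 18 in, b = 15 in; Height h = 4.9 in
Formula: A = (a + b) * h / 2
a + b = 18 + 15 = 33
A = 33 * 4.9 / 2
A = 161.7 / 2
A = 80.85
80.85 in^2


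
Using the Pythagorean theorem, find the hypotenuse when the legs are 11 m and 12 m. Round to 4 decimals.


Shape: right triangle
Legs a = 11 m, b = 12 m
Formula: c = sqrt(a^2 + b^2)
a^2 = 121, b^2 = 144
a^2 + b^2 = 265
c = sqrt(265)
c = 16.2788
16.2788 m


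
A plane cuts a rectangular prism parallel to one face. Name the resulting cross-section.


Solid: rectangular prism
Cutting plane: parallel to one face
Visualize the intersection of the plane with the solid's surface.
The boundary of the cut region is a rectangle.
rectangle


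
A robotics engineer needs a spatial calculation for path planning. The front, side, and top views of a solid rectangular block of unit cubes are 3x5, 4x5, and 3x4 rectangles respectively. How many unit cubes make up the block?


Orthographic views of a solid rectangular block:
Front view 3 x 5 -> length = 3, height = 5
Side view 4 x 5 -> width = 4, height = 5 (consistent)
Top view 3 x 4 -> confirms length = 3, width = 4
The block is 3 x 4 x 5.
Total unit cubes = 3 * 4 * 5 = 60
60 unit cubes


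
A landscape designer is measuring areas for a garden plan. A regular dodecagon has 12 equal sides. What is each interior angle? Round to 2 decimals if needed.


Shape: regular dodecagon (12 sides)
Formula: interior angle = (n - 2) * 180 / n
(n - 2) = 10
(n - 2) * 180 = 1800
angle = 1800 / 12
angle = 150
150 degrees


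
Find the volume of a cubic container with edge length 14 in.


Shape: cube
Side s = 14 in
Formula: V = s^3
V = 14 * 14 * 14
V = 196 * 14
V = 2744
2744 in^3


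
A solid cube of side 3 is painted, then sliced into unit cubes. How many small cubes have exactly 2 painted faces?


Large cube: 3 x 3 x 3, cut into unit cubes.
n = 3, so n - 2 = 1
Cubes with 2 painted faces lie along the edges, excluding corners.
A cube has 12 edges; each contributes (n - 2) = 1 such cubes.
Count = 12 * 1 = 12
12 unit cubes


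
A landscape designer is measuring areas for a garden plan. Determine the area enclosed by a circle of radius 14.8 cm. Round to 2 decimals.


Shape: circle
Radius r = 14.8 cm
Formula: A = pi * r^2
r^2 = 14.8^2 = 219.04
A = pi * 219.04
A = 688.13
688.13 cm^2


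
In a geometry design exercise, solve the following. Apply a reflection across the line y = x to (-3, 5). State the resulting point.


Transformation: reflection
Original point: (-3, 5)
Rule for reflection over y = x: (x, y) -> (y, x)
Apply: (-3, 5) -> (5, -3)
(5, -3)


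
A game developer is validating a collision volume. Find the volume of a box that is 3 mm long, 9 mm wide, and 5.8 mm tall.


Shape: rectangular prism
l = 3 mm, w = 9 mm, h = 5.8 mm
Formula: V = l * w * h
V = 3 * 9 * 5.8
V = 27 * 5.8
V = 156.6
156.6 mm^3


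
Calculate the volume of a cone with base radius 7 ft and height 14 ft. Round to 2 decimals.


Shape: cone
Radius r = 7 ft, Height h = 14 ft
Formula: V = (1/3) * pi * r^2 * h
r^2 = 49
pi * r^2 * h = pi * 49 * 14 = 686 * pi
V = 686 * pi / 3
V = 718.38
718.38 ft^3


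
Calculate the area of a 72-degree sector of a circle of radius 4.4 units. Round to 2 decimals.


Shape: circular sector
Radius r = 4.4 units, Angle = 72 degrees
Formula: A = (angle/360) * pi * r^2
r^2 = 19.36
Fraction of circle = 72/360
A = (72/360) * pi * 19.36
A = 3.872 * pi
A = 12.16
12.16 units^2


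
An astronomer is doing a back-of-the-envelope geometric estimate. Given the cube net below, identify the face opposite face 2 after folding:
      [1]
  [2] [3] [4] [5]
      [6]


Net: cross layout. Take square 3 as the base (bottom).
Fold the four squares in the horizontal row up around 3: 2 -> left, 4 -> right, 5 wraps to the top.
Fold 1 and 6 up from 3: 1 -> back, 6 -> front.
Opposite pairs are therefore: (1, 6), (2, 4), (3, 5).
Face 2 is opposite face 4.
face 4


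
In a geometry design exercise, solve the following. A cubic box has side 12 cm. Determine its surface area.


Shape: cube
Side s = 12 cm
A cube has 6 square faces.
Formula: SA = 6 * s^2
s^2 = 144
SA = 6 * 144
SA = 864
864 cm^2


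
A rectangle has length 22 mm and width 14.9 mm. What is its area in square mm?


Shape: rectangle
Length l = 22 mm, Width w = 14.9 mm
Formula: A = l * w
A = 22 * 14.9
A = 327.8
327.8 mm^2


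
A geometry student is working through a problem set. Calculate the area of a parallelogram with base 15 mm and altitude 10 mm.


Shape: parallelogram
Base b = 15 mm, Height h = 10 mm
Formula: A = b * h
A = 15 * 10
A = 150
150 mm^2


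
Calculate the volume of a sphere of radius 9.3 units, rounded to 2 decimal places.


Shape: sphere
Radius r = 9.3 units
Formula: V = (4/3) * pi * r^3
r^3 = 804.357
(4/3) * 804.357 = 1072.476
V = 1072.476 * pi
V = 3369.28
3369.28 units^3


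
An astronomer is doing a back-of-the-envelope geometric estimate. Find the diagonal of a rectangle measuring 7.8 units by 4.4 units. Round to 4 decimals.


Shape: rectangle (diagonal via Pythagoras)
Sides: 7.8 units and 4.4 units
Formula: d = sqrt(l^2 + w^2)
l^2 = 60.84, w^2 = 19.36
l^2 + w^2 = 80.2
d = sqrt(80.2)
d = 8.9554
8.9554 units


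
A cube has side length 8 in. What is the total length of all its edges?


Shape: cube
Side s = 8 in
A cube has 12 edges, all equal.
Formula: total edge length = 12 * s
Total = 12 * 8
Total = 96
96 in


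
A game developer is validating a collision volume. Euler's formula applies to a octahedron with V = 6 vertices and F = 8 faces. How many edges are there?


Polyhedron: octahedron
Euler's formula for convex polyhedra: V - E + F = 2
Given: V = 6 vertices and F = 8 faces
Solve for E:
E = V + F - 2 = 6 + 8 - 2 = 12
12 edges


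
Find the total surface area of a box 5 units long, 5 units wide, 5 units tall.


Shape: rectangular prism
l = 5 units, w = 5 units, h = 5 units
Formula: SA = 2(lw + lh + wh)
lw = 25, lh = 25, wh = 25
lw + lh + wh = 75
SA = 2 * 75
SA = 150
150 units^2


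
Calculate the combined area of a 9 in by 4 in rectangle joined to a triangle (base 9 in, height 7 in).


Composite shape: rectangle + triangle
Rectangle area = 9 * 4 = 36
Triangle area = 0.5 * 9 * 7 = 31.5
Total = 36 + 31.5
Total = 67.5
67.5 in^2


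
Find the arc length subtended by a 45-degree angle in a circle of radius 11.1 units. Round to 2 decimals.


Shape: circular arc
Radius r = 11.1 units, Angle = 45 degrees
Formula: L = (angle/360) * 2 * pi * r
2 * pi * r = 22.2 * pi
L = (45/360) * 22.2 * pi
L = 2.775 * pi
L = 8.72
8.72 units


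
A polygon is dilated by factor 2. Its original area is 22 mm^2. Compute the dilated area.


Linear scale factor k = 2
Original area = 22 mm^2
Rule: under a linear scaling by k, areas scale by k^2.
k^2 = 2^2 = 4
New area = 22 * 4
New area = 88
88 mm^2


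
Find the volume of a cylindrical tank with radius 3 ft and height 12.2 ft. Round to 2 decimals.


Shape: cylinder
Radius r = 3 ft, Height h = 12.2 ft
Formula: V = pi * r^2 * h
r^2 = 9
V = pi * 9 * 12.2
V = 109.8 * pi
V = 344.95
344.95 ft^3


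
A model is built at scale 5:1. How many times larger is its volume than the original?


Linear scale factor k = 5
Rule: under a linear scaling by k, volumes scale by k^3.
k^3 = 5 * 5 * 5
k^3 = 25 * 5
k^3 = 125
Volume scales by a factor of 125.
125 (dimensionless)


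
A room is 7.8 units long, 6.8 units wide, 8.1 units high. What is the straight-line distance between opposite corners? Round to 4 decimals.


Shape: rectangular box (space diagonal)
l = 7.8 units, w = 6.8 units, h = 8.1 units
Visualize: the diagonal of the base, then a right triangle with that diagonal and the height.
Formula: d = sqrt(l^2 + w^2 + h^2)
l^2 + w^2 + h^2 = 60.84 + 46.24 + 65.61 = 172.69
d = sqrt(172.69)
d = 13.1412
13.1412 units


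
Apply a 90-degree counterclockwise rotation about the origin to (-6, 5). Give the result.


Transformation: rotation about the origin
Original point: (-6, 5)
Rule for 90 deg counterclockwise: (x, y) -> (-y, x)
Apply: (-6, 5) -> (-5, -6)
(-5, -6)


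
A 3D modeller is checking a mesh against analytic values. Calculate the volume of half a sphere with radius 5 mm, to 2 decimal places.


Shape: hemisphere (half of a sphere)
Radius r = 5 mm
Formula: V = (1/2) * (4/3) * pi * r^3 = (2/3) * pi * r^3
r^3 = 125
(2/3) * 125 = 83.333333
V = 83.333333 * pi
V = 261.8
261.8 mm^3


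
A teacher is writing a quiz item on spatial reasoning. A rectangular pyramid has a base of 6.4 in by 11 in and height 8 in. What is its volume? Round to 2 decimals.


Shape: rectangular pyramid
Base: 6.4 in x 11 in, Height h = 8 in
Formula: V = (1/3) * base_area * h
base_area = 6.4 * 11 = 70.4
base_area * h = 70.4 * 8 = 563.2
V = 563.2 / 3
V = 187.73
187.73 in^3


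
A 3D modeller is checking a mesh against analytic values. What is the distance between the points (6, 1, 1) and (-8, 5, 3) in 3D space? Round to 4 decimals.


3D distance between two points
P1 = (6, 1, 1), P2 = (-8, 5, 3)
Formula: d = sqrt((x2-x1)^2 + (y2-y1)^2 + (z2-z1)^2)
dx = -8 - 6 = -14
dy = 5 - 1 = 4
dz = 3 - 1 = 2
dx^2 + dy^2 + dz^2 = 196 + 16 + 4 = 216
d = sqrt(216)
d = 14.6969
14.6969 units


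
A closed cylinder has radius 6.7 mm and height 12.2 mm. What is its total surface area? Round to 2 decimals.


Shape: closed cylinder
Radius r = 6.7 mm, Height h = 12.2 mm
Formula: SA = 2*pi*r^2 + 2*pi*r*h = 2*pi*r*(r + h)
r + h = 18.9
2 * r * (r + h) = 2 * 6.7 * 18.9 = 253.26
SA = 253.26 * pi
SA = 795.64
795.64 mm^2


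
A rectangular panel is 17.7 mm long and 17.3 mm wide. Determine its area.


Shape: rectangle
Length l = 17.7 mm, Width w = 17.3 mm
Formula: A = l * w
A = 17.7 * 17.3
A = 306.21
306.21 mm^2


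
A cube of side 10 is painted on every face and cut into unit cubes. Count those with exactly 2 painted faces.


Large cube: 10 x 10 x 10, cut into unit cubes.
n = 10, so n - 2 = 8
Cubes with 2 painted faces lie along the edges, excluding corners.
A cube has 12 edges; each contributes (n - 2) = 8 such cubes.
Count = 12 * 8 = 96
96 unit cubes


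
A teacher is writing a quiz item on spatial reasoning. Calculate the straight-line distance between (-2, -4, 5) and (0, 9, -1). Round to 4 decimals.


3D distance between two points
P1 = (-2, -4, 5), P2 = (0, 9, -1)
Formula: d = sqrt((x2-x1)^2 + (y2-y1)^2 + (z2-z1)^2)
dx = 0 - -2 = 2
dy = 9 - -4 = 13
dz = -1 - 5 = -6
dx^2 + dy^2 + dz^2 = 4 + 169 + 36 = 209
d = sqrt(209)
d = 14.4568
14.4568 units


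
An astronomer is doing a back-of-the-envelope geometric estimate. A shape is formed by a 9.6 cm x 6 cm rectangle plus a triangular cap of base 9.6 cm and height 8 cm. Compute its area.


Composite shape: rectangle + triangle
Rectangle area = 9.6 * 6 = 57.6
Triangle area = 0.5 * 9.6 * 8 = 38.4
Total = 57.6 + 38.4
Total = 96
96 cm^2


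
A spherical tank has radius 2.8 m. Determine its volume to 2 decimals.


Shape: sphere
Radius r = 2.8 m
Formula: V = (4/3) * pi * r^3
r^3 = 21.952
(4/3) * 21.952 = 29.269333
V = 29.269333 * pi
V = 91.95
91.95 m^3


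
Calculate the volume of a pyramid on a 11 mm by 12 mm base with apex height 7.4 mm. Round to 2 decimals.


Shape: rectangular pyramid
Base: 11 mm x 12 mm, Height h = 7.4 mm
Formula: V = (1/3) * base_area * h
base_area = 11 * 12 = 132
base_area * h = 132 * 7.4 = 976.8
V = 976.8 / 3
V = 325.6
325.6 mm^3


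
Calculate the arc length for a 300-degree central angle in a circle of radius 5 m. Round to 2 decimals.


Shape: circular arc
Radius r = 5 m, Angle = 300 degrees
Formula: L = (angle/360) * 2 * pi * r
2 * pi * r = 10 * pi
L = (300/360) * 10 * pi
L = 8.333333 * pi
L = 26.18
26.18 m


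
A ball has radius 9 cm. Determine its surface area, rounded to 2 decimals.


Shape: sphere
Radius r = 9 cm
Formula: SA = 4 * pi * r^2
r^2 = 81
SA = 4 * pi * 81
SA = 324 * pi
SA = 1017.88
1017.88 cm^2


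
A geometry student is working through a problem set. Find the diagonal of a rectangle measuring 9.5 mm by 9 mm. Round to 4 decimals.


Shape: rectangle (diagonal via Pythagoras)
Sides: 9.5 mm and 9 mm
Formula: d = sqrt(l^2 + w^2)
l^2 = 90.25, w^2 = 81
l^2 + w^2 = 171.25
d = sqrt(171.25)
d = 13.0863
13.0863 mm


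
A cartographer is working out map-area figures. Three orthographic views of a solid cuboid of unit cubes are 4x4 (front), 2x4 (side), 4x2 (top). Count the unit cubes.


Orthographic views of a solid rectangular block:
Front view 4 x 4 -> length = 4, height = 4
Side view 2 x 4 -> width = 2, height = 4 (consistent)
Top view 4 x 2 -> confirms length = 4, width = 2
The block is 4 x 2 x 4.
Total unit cubes = 4 * 2 * 4 = 32
32 unit cubes


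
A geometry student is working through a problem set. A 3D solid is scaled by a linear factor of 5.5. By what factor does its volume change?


Linear scale factor k = 5.5
Rule: under a linear scaling by k, volumes scale by k^3.
k^3 = 5.5 * 5.5 * 5.5
k^3 = 30.25 * 5.5
k^3 = 166.375
Volume scales by a factor of 166.375.
166.375 (dimensionless)


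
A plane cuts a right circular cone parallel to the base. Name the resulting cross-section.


Solid: right circular cone
Cutting plane: parallel to the base
Visualize the intersection of the plane with the solid's surface.
The boundary of the cut region is a circle.
circle


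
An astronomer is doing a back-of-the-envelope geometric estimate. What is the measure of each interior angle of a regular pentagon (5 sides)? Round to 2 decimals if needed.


Shape: regular pentagon (5 sides)
Formula: interior angle = (n - 2) * 180 / n
(n - 2) = 3
(n - 2) * 180 = 540
angle = 540 / 5
angle = 108
108 degrees


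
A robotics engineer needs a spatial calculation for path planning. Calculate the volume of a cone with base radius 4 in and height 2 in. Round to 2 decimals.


Shape: cone
Radius r = 4 in, Height h = 2 in
Formula: V = (1/3) * pi * r^2 * h
r^2 = 16
pi * r^2 * h = pi * 16 * 2 = 32 * pi
V = 32 * pi / 3
V = 33.51
33.51 in^3


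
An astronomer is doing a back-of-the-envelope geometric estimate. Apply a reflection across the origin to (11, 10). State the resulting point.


Transformation: reflection
Original point: (11, 10)
Rule for reflection through the origin: (x, y) -> (-x, -y)
Apply: (11, 10) -> (-11, -10)
(-11, -10)


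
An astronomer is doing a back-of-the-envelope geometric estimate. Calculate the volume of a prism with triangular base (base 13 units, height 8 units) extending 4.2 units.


Shape: triangular prism
Triangle base = 13 units, triangle height = 8 units, prism length L = 4.2 units
Formula: V = (1/2 * b * h_tri) * L
Cross-section area = 0.5 * 13 * 8 = 52
V = 52 * 4.2
V = 218.4
218.4 units^3


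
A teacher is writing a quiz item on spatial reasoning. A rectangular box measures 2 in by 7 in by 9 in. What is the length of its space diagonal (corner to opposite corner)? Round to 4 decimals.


Shape: rectangular box (space diagonal)
l = 2 in, w = 7 in, h = 9 in
Visualize: the diagonal of the base, then a right triangle with that diagonal and the height.
Formula: d = sqrt(l^2 + w^2 + h^2)
l^2 + w^2 + h^2 = 4 + 49 + 81 = 134
d = sqrt(134)
d = 11.5758
11.5758 in


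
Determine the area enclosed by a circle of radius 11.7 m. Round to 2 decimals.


Shape: circle
Radius r = 11.7 m
Formula: A = pi * r^2
r^2 = 11.7^2 = 136.89
A = pi * 136.89
A = 430.05
430.05 m^2


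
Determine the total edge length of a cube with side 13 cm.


Shape: cube
Side s = 13 cm
A cube has 12 edges, all equal.
Formula: total edge length = 12 * s
Total = 12 * 13
Total = 156
156 cm


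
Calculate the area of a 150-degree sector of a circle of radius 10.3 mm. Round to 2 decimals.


Shape: circular sector
Radius r = 10.3 mm, Angle = 150 degrees
Formula: A = (angle/360) * pi * r^2
r^2 = 106.09
Fraction of circle = 150/360
A = (150/360) * pi * 106.09
A = 44.204167 * pi
A = 138.87
138.87 mm^2


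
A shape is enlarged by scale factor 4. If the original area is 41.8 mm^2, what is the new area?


Linear scale factor k = 4
Original area = 41.8 mm^2
Rule: under a linear scaling by k, areas scale by k^2.
k^2 = 4^2 = 16
New area = 41.8 * 16
New area = 668.8
668.8 mm^2


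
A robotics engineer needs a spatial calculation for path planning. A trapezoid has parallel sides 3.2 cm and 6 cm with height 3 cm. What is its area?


Shape: trapezoid
Parallel sides a = 3.2 cm, b = 6 cm; Height h = 3 cm
Formula: A = (a + b) * h / 2
a + b = 3.2 + 6 = 9.2
A = 9.2 * 3 / 2
A = 27.6 / 2
A = 13.8
13.8 cm^2


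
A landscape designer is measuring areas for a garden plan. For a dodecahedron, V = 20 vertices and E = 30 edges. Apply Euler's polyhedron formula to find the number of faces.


Polyhedron: dodecahedron
Euler's formula for convex polyhedra: V - E + F = 2
Given: V = 20 vertices and E = 30 edges
Solve for F:
F = 2 + E - V = 2 + 30 - 20 = 12
12 faces


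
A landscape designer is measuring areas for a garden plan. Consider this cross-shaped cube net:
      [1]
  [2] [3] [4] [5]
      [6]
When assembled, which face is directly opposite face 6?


Net: cross layout. Take square 3 as the base (bottom).
Fold the four squares in the horizontal row up around 3: 2 -> left, 4 -> right, 5 wraps to the top.
Fold 1 and 6 up from 3: 1 -> back, 6 -> front.
Opposite pairs are therefore: (1, 6), (2, 4), (3, 5).
Face 6 is opposite face 1.
face 1


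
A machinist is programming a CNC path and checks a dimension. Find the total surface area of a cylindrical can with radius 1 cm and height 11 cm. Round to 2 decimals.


Shape: closed cylinder
Radius r = 1 cm, Height h = 11 cm
Formula: SA = 2*pi*r^2 + 2*pi*r*h = 2*pi*r*(r + h)
r + h = 12
2 * r * (r + h) = 2 * 1 * 12 = 24
SA = 24 * pi
SA = 75.4
75.4 cm^2


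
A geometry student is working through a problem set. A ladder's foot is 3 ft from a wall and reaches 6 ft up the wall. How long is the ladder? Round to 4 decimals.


Shape: right triangle
Legs a = 3 ft, b = 6 ft
Formula: c = sqrt(a^2 + b^2)
a^2 = 9, b^2 = 36
a^2 + b^2 = 45
c = sqrt(45)
c = 6.7082
6.7082 ft


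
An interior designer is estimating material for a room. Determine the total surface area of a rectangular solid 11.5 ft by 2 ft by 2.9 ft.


Shape: rectangular prism
l = 11.5 ft, w = 2 ft, h = 2.9 ft
Formula: SA = 2(lw + lh + wh)
lw = 23, lh = 33.35, wh = 5.8
lw + lh + wh = 62.15
SA = 2 * 62.15
SA = 124.3
124.3 ft^2


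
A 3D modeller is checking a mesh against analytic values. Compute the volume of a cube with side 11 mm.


Shape: cube
Side s = 11 mm
Formula: V = s^3
V = 11 * 11 * 11
V = 121 * 11
V = 1331
1331 mm^3


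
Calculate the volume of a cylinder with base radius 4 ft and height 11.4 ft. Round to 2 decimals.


Shape: cylinder
Radius r = 4 ft, Height h = 11.4 ft
Formula: V = pi * r^2 * h
r^2 = 16
V = pi * 16 * 11.4
V = 182.4 * pi
V = 573.03
573.03 ft^3


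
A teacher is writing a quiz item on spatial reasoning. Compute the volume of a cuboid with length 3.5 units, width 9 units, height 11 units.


Shape: rectangular prism
l = 3.5 units, w = 9 units, h = 11 units
Formula: V = l * w * h
V = 3.5 * 9 * 11
V = 31.5 * 11
V = 346.5
346.5 units^3


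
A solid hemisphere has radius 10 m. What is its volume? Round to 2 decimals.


Shape: hemisphere (half of a sphere)
Radius r = 10 m
Formula: V = (1/2) * (4/3) * pi * r^3 = (2/3) * pi * r^3
r^3 = 1000
(2/3) * 1000 = 666.666667
V = 666.666667 * pi
V = 2094.4
2094.4 m^3


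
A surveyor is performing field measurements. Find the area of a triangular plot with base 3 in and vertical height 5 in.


Shape: triangle
Base b = 3 in, Height h = 5 in
Formula: A = (1/2) * b * h
A = 0.5 * 3 * 5
A = 0.5 * 15
A = 7.5
7.5 in^2


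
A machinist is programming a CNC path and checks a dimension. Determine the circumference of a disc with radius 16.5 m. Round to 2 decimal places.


Shape: circle
Radius r = 16.5 m
Formula: C = 2 * pi * r
C = 2 * pi * 16.5
C = 33 * pi
C = 103.67
103.67 m


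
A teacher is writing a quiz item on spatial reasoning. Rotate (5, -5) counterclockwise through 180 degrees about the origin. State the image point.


Transformation: rotation about the origin
Original point: (5, -5)
Rule for 180 deg: (x, y) -> (-x, -y)
Apply: (5, -5) -> (-5, 5)
(-5, 5)


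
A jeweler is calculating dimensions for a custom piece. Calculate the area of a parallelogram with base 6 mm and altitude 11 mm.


Shape: parallelogram
Base b = 6 mm, Height h = 11 mm
Formula: A = b * h
A = 6 * 11
A = 66
66 mm^2


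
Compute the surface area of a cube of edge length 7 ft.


Shape: cube
Side s = 7 ft
A cube has 6 square faces.
Formula: SA = 6 * s^2
s^2 = 49
SA = 6 * 49
SA = 294
294 ft^2


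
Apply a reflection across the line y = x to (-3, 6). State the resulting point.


Transformation: reflection
Original point: (-3, 6)
Rule for reflection over y = x: (x, y) -> (y, x)
Apply: (-3, 6) -> (6, -3)
(6, -3)


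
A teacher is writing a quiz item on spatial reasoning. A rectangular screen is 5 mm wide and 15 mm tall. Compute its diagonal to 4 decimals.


Shape: rectangle (diagonal via Pythagoras)
Sides: 5 mm and 15 mm
Formula: d = sqrt(l^2 + w^2)
l^2 = 25, w^2 = 225
l^2 + w^2 = 250
d = sqrt(250)
d = 15.8114
15.8114 mm


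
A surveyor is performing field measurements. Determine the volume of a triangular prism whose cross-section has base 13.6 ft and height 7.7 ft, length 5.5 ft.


Shape: triangular prism
Triangle base = 13.6 ft, triangle height = 7.7 ft, prism length L = 5.5 ft
Formula: V = (1/2 * b * h_tri) * L
Cross-section area = 0.5 * 13.6 * 7.7 = 52.36
V = 52.36 * 5.5
V = 287.98
287.98 ft^3


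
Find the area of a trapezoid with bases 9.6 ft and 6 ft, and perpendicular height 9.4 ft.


Shape: trapezoid
Parallel sides a = 9.6 ft, b = 6 ft; Height h = 9.4 ft
Formula: A = (a + b) * h / 2
a + b = 9.6 + 6 = 15.6
A = 15.6 * 9.4 / 2
A = 146.64 / 2
A = 73.32
73.32 ft^2


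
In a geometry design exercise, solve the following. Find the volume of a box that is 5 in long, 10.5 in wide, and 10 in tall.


Shape: rectangular prism
l = 5 in, w = 10.5 in, h = 10 in
Formula: V = l * w * h
V = 5 * 10.5 * 10
V = 52.5 * 10
V = 525
525 in^3


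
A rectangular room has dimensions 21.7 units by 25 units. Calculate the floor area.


Shape: rectangle
Length l = 21.7 units, Width w = 25 units
Formula: A = l * w
A = 21.7 * 25
A = 542.5
542.5 units^2


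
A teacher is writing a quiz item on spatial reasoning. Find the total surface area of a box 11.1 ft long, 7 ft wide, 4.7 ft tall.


Shape: rectangular prism
l = 11.1 ft, w = 7 ft, h = 4.7 ft
Formula: SA = 2(lw + lh + wh)
lw = 77.7, lh = 52.17, wh = 32.9
lw + lh + wh = 162.77
SA = 2 * 162.77
SA = 325.54
325.54 ft^2


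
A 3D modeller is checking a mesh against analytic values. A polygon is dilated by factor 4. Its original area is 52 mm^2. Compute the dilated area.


Linear scale factor k = 4
Original area = 52 mm^2
Rule: under a linear scaling by k, areas scale by k^2.
k^2 = 4^2 = 16
New area = 52 * 16
New area = 832
832 mm^2


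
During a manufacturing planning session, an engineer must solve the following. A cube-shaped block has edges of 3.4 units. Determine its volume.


Shape: cube
Side s = 3.4 units
Formula: V = s^3
V = 3.4 * 3.4 * 3.4
V = 11.56 * 3.4
V = 39.304
39.304 units^3


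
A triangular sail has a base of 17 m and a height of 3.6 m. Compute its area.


Shape: triangle
Base b = 17 m, Height h = 3.6 m
Formula: A = (1/2) * b * h
A = 0.5 * 17 * 3.6
A = 0.5 * 61.2
A = 30.6
30.6 m^2
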